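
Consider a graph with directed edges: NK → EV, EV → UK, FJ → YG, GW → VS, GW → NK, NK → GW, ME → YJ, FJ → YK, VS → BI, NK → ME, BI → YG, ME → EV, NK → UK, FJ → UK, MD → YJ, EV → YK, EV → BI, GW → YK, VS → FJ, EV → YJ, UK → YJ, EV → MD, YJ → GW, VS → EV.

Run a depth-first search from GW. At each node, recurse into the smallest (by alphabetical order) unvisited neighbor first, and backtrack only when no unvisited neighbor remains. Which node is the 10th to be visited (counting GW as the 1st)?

Visit GW
GW → NK
NK → EV
EV → BI
BI → YG
EV → MD
MD → YJ
EV → UK
EV → YK
NK → ME
GW → VS
VS → FJ

Visit order: GW, NK, EV, BI, YG, MD, YJ, UK, YK, ME, VS, FJ

ME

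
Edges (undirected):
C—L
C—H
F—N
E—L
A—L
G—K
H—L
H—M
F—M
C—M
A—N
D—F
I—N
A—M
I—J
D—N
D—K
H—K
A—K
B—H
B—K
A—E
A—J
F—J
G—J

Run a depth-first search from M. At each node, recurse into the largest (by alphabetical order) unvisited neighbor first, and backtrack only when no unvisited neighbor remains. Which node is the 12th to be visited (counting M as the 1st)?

Visit M
M → H
H → L
L → E
E → A
A → N
N → I
I → J
J → G
G → K
K → D
D → F
K → B
L → C

Visit order: M, H, L, E, A, N, I, J, G, K, D, F, B, C

F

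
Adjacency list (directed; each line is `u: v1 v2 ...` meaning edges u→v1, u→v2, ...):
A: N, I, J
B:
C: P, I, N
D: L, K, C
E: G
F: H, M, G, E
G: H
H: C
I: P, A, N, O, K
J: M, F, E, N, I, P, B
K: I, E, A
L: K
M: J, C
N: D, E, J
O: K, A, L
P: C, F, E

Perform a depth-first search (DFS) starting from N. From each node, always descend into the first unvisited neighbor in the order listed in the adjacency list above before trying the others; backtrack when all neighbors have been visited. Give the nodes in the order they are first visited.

Visit N
N → D
D → L
L → K
K → I
I → P
P → C
P → F
F → H
F → M
M → J
J → E
E → G
J → B
I → A
I → O

N, D, L, K, I, P, C, F, H, M, J, E, G, B, A, O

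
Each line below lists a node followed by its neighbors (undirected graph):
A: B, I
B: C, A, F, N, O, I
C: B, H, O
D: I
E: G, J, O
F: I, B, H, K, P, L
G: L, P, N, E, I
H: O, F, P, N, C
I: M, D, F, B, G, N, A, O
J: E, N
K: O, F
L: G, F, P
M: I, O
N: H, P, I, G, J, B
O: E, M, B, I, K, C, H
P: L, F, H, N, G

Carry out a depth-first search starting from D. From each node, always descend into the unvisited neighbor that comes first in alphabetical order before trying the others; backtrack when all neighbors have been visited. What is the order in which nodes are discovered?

D -> I -> A -> B -> C -> H -> F -> K -> O -> E -> G -> L -> P -> N -> J -> M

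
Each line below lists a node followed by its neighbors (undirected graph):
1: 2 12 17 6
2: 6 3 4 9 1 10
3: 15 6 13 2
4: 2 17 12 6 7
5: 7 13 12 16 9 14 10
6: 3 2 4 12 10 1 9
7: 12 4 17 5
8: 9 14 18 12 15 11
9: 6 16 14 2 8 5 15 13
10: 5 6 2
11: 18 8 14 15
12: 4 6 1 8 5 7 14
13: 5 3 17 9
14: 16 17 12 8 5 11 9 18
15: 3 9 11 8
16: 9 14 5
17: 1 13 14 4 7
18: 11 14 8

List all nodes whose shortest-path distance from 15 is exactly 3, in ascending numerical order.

1, 4, 7, 10, 17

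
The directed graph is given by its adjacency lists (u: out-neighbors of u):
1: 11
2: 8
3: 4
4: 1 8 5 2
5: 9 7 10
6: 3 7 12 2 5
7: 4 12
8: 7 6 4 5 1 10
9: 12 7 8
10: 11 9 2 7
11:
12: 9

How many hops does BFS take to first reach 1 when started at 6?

Level 0: 6
Level 1: 2, 3, 5, 7, 12
Level 2: 4, 8, 9, 10
Level 3: 1, 11
1 first appears at level 3.

3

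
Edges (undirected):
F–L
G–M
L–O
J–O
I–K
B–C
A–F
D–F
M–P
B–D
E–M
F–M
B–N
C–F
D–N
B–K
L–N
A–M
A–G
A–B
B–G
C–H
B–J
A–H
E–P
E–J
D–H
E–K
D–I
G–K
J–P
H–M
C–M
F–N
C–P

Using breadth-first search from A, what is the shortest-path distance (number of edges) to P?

2

Level 0: A
Level 1: B, F, G, H, M
Level 2: C, D, E, J, K, L, N, P
Level 3: I, O
P first appears at level 2.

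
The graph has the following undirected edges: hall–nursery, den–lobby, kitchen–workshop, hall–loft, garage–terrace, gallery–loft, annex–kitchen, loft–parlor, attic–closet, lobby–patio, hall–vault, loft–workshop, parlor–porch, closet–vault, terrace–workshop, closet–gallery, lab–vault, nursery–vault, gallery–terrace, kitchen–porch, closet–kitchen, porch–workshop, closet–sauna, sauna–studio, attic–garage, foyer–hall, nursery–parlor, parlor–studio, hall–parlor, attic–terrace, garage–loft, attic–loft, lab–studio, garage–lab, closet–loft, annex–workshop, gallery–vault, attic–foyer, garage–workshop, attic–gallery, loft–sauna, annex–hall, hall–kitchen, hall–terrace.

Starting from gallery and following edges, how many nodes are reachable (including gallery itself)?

18

BFS from gallery visits: gallery, attic, closet, loft, terrace, vault, foyer, garage, kitchen, sauna, hall, parlor, workshop, lab, nursery, annex, porch, studio
Reachable nodes: 18 of 21 total.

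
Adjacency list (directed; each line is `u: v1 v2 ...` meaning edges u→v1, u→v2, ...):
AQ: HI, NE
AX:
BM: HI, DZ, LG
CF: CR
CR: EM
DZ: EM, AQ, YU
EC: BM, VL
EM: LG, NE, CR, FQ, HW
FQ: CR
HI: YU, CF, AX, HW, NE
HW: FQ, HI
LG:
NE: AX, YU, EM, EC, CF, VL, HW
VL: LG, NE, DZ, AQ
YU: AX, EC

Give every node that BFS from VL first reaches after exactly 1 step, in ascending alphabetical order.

Level 0: VL
Level 1: AQ, DZ, LG, NE
Level 2: AX, CF, EC, EM, HI, HW, YU
Level 3: BM, CR, FQ

AQ, DZ, LG, NE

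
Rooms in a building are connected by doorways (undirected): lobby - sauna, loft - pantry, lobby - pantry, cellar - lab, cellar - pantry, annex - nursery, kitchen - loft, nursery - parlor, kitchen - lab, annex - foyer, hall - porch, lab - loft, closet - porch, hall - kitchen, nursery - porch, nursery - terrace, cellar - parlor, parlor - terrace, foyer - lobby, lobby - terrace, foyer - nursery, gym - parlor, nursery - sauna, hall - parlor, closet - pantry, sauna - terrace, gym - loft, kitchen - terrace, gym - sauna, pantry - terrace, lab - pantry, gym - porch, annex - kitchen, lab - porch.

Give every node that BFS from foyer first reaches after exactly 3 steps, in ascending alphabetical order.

cellar, closet, gym, hall, lab, loft

Level 0: foyer
Level 1: annex, lobby, nursery
Level 2: kitchen, pantry, parlor, porch, sauna, terrace
Level 3: cellar, closet, gym, hall, lab, loft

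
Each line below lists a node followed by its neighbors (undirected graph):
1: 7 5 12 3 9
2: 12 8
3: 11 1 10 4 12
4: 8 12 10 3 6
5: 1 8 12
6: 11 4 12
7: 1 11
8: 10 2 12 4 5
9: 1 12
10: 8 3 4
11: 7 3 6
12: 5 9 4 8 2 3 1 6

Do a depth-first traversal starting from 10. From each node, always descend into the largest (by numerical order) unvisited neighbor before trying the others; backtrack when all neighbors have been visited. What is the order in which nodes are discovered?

Visit 10
10 → 8
8 → 12
12 → 9
9 → 1
1 → 7
7 → 11
11 → 6
6 → 4
4 → 3
1 → 5
12 → 2

10, 8, 12, 9, 1, 7, 11, 6, 4, 3, 5, 2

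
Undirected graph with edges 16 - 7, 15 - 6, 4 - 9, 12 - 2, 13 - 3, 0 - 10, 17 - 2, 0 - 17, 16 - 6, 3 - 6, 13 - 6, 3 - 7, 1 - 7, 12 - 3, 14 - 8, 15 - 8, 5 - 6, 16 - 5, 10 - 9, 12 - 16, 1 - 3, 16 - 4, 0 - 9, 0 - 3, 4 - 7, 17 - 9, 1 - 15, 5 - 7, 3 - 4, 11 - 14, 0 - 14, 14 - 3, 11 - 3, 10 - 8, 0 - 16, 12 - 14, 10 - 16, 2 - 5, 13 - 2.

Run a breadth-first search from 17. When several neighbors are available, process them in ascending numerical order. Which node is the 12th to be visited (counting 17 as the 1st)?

4

Visit 17; enqueue 0, 2, 9 → queue [0, 2, 9]
Visit 0; enqueue 3, 10, 14, 16 → queue [2, 9, 3, 10, 14, 16]
Visit 2; enqueue 5, 12, 13 → queue [9, 3, 10, 14, 16, 5, 12, 13]
Visit 9; enqueue 4 → queue [3, 10, 14, 16, 5, 12, 13, 4]
Visit 3; enqueue 1, 6, 7, 11 → queue [10, 14, 16, 5, 12, 13, 4, 1, 6, 7, 11]
Visit 10; enqueue 8 → queue [14, 16, 5, 12, 13, 4, 1, 6, 7, 11, 8]
Visit 14 → queue [16, 5, 12, 13, 4, 1, 6, 7, 11, 8]
Visit 16 → queue [5, 12, 13, 4, 1, 6, 7, 11, 8]
Visit 5 → queue [12, 13, 4, 1, 6, 7, 11, 8]
Visit 12 → queue [13, 4, 1, 6, 7, 11, 8]
Visit 13 → queue [4, 1, 6, 7, 11, 8]
Visit 4 → queue [1, 6, 7, 11, 8]
Visit 1; enqueue 15 → queue [6, 7, 11, 8, 15]
Visit 6 → queue [7, 11, 8, 15]
Visit 7 → queue [11, 8, 15]
Visit 11 → queue [8, 15]
Visit 8 → queue [15]
Visit 15 → queue []

Visit order: 17, 0, 2, 9, 3, 10, 14, 16, 5, 12, 13, 4, 1, 6, 7, 11, 8, 15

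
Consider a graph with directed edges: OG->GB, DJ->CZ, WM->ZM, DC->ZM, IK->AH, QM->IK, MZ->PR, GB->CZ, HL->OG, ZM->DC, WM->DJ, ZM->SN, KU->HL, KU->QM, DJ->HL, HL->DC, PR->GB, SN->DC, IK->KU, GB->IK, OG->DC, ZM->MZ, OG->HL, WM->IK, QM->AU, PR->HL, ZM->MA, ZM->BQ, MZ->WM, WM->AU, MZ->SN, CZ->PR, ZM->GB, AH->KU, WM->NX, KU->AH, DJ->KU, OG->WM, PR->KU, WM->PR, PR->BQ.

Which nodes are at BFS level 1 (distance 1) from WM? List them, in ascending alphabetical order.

AU, DJ, IK, NX, PR, ZM

Level 0: WM
Level 1: AU, DJ, IK, NX, PR, ZM
Level 2: AH, BQ, CZ, DC, GB, HL, KU, MA, MZ, SN
Level 3: OG, QM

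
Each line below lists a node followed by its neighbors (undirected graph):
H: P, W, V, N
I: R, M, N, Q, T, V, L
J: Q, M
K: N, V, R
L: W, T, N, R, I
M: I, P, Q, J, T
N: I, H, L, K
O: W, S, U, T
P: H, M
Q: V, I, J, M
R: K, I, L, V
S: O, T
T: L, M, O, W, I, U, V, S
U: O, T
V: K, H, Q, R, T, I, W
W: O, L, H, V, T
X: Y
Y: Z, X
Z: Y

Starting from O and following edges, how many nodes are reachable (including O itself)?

BFS from O visits: O, W, S, U, T, L, H, V, M, I, N, R, P, K, Q, J
Reachable nodes: 16 of 19 total.

16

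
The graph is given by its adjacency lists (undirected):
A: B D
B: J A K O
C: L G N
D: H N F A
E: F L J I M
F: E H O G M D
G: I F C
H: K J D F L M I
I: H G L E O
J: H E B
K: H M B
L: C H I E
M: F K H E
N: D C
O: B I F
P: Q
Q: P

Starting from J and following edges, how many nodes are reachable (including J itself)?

15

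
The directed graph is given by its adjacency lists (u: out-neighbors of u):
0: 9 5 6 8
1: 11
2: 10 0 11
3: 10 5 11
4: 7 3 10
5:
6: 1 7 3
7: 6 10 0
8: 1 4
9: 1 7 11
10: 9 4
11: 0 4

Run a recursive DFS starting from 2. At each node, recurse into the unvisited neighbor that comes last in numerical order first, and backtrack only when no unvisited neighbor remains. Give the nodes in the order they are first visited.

2 11 4 10 9 7 6 3 5 1 0 8

Visit 2
2 → 11
11 → 4
4 → 10
10 → 9
9 → 7
7 → 6
6 → 3
3 → 5
6 → 1
7 → 0
0 → 8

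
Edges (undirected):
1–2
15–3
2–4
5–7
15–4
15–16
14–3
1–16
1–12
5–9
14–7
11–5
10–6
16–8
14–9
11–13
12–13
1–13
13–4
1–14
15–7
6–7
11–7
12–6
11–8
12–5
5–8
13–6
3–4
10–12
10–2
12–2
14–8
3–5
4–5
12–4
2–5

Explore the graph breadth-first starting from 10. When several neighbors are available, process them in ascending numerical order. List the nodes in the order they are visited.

Visit 10; enqueue 2, 6, 12 → queue [2, 6, 12]
Visit 2; enqueue 1, 4, 5 → queue [6, 12, 1, 4, 5]
Visit 6; enqueue 7, 13 → queue [12, 1, 4, 5, 7, 13]
Visit 12 → queue [1, 4, 5, 7, 13]
Visit 1; enqueue 14, 16 → queue [4, 5, 7, 13, 14, 16]
Visit 4; enqueue 3, 15 → queue [5, 7, 13, 14, 16, 3, 15]
Visit 5; enqueue 8, 9, 11 → queue [7, 13, 14, 16, 3, 15, 8, 9, 11]
Visit 7 → queue [13, 14, 16, 3, 15, 8, 9, 11]
Visit 13 → queue [14, 16, 3, 15, 8, 9, 11]
Visit 14 → queue [16, 3, 15, 8, 9, 11]
Visit 16 → queue [3, 15, 8, 9, 11]
Visit 3 → queue [15, 8, 9, 11]
Visit 15 → queue [8, 9, 11]
Visit 8 → queue [9, 11]
Visit 9 → queue [11]
Visit 11 → queue []

10 2 6 12 1 4 5 7 13 14 16 3 15 8 9 11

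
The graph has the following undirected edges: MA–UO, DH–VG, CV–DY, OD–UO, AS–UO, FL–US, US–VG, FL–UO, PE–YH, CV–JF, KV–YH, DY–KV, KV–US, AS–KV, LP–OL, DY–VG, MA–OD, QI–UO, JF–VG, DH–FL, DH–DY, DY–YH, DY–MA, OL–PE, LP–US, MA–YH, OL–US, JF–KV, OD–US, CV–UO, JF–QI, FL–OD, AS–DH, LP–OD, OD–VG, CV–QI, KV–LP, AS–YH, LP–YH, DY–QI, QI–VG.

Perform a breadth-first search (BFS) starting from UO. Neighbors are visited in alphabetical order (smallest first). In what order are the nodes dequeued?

UO -> AS -> CV -> FL -> MA -> OD -> QI -> DH -> KV -> YH -> DY -> JF -> US -> LP -> VG -> PE -> OL

Visit UO; enqueue AS, CV, FL, MA, OD, QI → queue [AS, CV, FL, MA, OD, QI]
Visit AS; enqueue DH, KV, YH → queue [CV, FL, MA, OD, QI, DH, KV, YH]
Visit CV; enqueue DY, JF → queue [FL, MA, OD, QI, DH, KV, YH, DY, JF]
Visit FL; enqueue US → queue [MA, OD, QI, DH, KV, YH, DY, JF, US]
Visit MA → queue [OD, QI, DH, KV, YH, DY, JF, US]
Visit OD; enqueue LP, VG → queue [QI, DH, KV, YH, DY, JF, US, LP, VG]
Visit QI → queue [DH, KV, YH, DY, JF, US, LP, VG]
Visit DH → queue [KV, YH, DY, JF, US, LP, VG]
Visit KV → queue [YH, DY, JF, US, LP, VG]
Visit YH; enqueue PE → queue [DY, JF, US, LP, VG, PE]
Visit DY → queue [JF, US, LP, VG, PE]
Visit JF → queue [US, LP, VG, PE]
Visit US; enqueue OL → queue [LP, VG, PE, OL]
Visit LP → queue [VG, PE, OL]
Visit VG → queue [PE, OL]
Visit PE → queue [OL]
Visit OL → queue []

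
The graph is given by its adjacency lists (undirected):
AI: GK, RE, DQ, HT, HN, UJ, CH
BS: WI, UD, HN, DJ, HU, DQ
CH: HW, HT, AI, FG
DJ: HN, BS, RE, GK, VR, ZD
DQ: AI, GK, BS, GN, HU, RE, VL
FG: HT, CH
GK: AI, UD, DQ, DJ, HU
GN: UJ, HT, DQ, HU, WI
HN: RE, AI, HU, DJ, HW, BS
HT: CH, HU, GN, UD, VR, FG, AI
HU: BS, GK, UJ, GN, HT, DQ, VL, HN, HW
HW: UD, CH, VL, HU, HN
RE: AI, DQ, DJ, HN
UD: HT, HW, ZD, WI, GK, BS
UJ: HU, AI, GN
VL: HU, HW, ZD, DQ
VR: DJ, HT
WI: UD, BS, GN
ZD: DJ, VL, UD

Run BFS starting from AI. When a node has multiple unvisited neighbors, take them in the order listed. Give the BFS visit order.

Visit AI; enqueue GK, RE, DQ, HT, HN, UJ, CH → queue [GK, RE, DQ, HT, HN, UJ, CH]
Visit GK; enqueue UD, DJ, HU → queue [RE, DQ, HT, HN, UJ, CH, UD, DJ, HU]
Visit RE → queue [DQ, HT, HN, UJ, CH, UD, DJ, HU]
Visit DQ; enqueue BS, GN, VL → queue [HT, HN, UJ, CH, UD, DJ, HU, BS, GN, VL]
Visit HT; enqueue VR, FG → queue [HN, UJ, CH, UD, DJ, HU, BS, GN, VL, VR, FG]
Visit HN; enqueue HW → queue [UJ, CH, UD, DJ, HU, BS, GN, VL, VR, FG, HW]
Visit UJ → queue [CH, UD, DJ, HU, BS, GN, VL, VR, FG, HW]
Visit CH → queue [UD, DJ, HU, BS, GN, VL, VR, FG, HW]
Visit UD; enqueue ZD, WI → queue [DJ, HU, BS, GN, VL, VR, FG, HW, ZD, WI]
Visit DJ → queue [HU, BS, GN, VL, VR, FG, HW, ZD, WI]
Visit HU → queue [BS, GN, VL, VR, FG, HW, ZD, WI]
Visit BS → queue [GN, VL, VR, FG, HW, ZD, WI]
Visit GN → queue [VL, VR, FG, HW, ZD, WI]
Visit VL → queue [VR, FG, HW, ZD, WI]
Visit VR → queue [FG, HW, ZD, WI]
Visit FG → queue [HW, ZD, WI]
Visit HW → queue [ZD, WI]
Visit ZD → queue [WI]
Visit WI → queue []

AI, GK, RE, DQ, HT, HN, UJ, CH, UD, DJ, HU, BS, GN, VL, VR, FG, HW, ZD, WI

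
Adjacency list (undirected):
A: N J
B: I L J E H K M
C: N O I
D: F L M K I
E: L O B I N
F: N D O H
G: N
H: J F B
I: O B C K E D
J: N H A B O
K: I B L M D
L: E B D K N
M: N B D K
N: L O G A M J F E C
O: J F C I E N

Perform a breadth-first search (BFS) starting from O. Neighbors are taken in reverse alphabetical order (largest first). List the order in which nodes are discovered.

Visit O; enqueue N, J, I, F, E, C → queue [N, J, I, F, E, C]
Visit N; enqueue M, L, G, A → queue [J, I, F, E, C, M, L, G, A]
Visit J; enqueue H, B → queue [I, F, E, C, M, L, G, A, H, B]
Visit I; enqueue K, D → queue [F, E, C, M, L, G, A, H, B, K, D]
Visit F → queue [E, C, M, L, G, A, H, B, K, D]
Visit E → queue [C, M, L, G, A, H, B, K, D]
Visit C → queue [M, L, G, A, H, B, K, D]
Visit M → queue [L, G, A, H, B, K, D]
Visit L → queue [G, A, H, B, K, D]
Visit G → queue [A, H, B, K, D]
Visit A → queue [H, B, K, D]
Visit H → queue [B, K, D]
Visit B → queue [K, D]
Visit K → queue [D]
Visit D → queue []

O -> N -> J -> I -> F -> E -> C -> M -> L -> G -> A -> H -> B -> K -> D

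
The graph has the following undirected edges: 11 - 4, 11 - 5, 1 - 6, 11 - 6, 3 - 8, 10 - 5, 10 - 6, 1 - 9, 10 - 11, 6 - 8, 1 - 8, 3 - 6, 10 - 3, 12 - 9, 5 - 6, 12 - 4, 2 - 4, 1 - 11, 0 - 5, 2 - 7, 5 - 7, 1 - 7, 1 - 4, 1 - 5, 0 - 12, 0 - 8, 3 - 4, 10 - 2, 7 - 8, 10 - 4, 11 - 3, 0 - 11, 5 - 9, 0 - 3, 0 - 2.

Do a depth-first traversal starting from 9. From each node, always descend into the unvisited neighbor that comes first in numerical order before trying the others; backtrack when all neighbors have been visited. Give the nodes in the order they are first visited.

Visit 9
9 → 1
1 → 4
4 → 2
2 → 0
0 → 3
3 → 6
6 → 5
5 → 7
7 → 8
5 → 10
10 → 11
0 → 12

9 1 4 2 0 3 6 5 7 8 10 11 12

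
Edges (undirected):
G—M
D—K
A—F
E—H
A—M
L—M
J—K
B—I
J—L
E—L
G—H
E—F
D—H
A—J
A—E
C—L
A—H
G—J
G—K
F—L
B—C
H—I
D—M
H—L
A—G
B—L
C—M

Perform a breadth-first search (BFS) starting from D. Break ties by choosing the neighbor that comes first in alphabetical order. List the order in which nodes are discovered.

D H K M A E G I L J C F B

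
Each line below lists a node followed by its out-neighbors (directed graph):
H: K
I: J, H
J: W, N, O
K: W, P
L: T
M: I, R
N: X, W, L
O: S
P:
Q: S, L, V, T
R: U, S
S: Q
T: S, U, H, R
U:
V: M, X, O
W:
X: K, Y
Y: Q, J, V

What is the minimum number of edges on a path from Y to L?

Level 0: Y
Level 1: J, Q, V
Level 2: L, M, N, O, S, T, W, X
Level 3: H, I, K, R, U
Level 4: P
L first appears at level 2.

2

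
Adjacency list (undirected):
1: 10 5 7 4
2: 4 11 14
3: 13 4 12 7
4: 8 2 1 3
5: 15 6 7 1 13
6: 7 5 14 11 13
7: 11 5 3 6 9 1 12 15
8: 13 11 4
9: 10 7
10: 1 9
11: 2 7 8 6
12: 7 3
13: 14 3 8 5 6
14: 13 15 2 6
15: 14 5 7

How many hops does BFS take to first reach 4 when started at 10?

2

Level 0: 10
Level 1: 1, 9
Level 2: 4, 5, 7
Level 3: 2, 3, 6, 8, 11, 12, 13, 15
Level 4: 14
4 first appears at level 2.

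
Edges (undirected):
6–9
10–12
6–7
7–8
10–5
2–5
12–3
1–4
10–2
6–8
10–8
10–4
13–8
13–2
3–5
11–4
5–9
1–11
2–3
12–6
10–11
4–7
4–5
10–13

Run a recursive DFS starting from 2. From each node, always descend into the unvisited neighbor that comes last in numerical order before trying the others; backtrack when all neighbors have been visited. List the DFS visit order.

Visit 2
2 → 13
13 → 10
10 → 12
12 → 6
6 → 9
9 → 5
5 → 4
4 → 11
11 → 1
4 → 7
7 → 8
5 → 3

2 13 10 12 6 9 5 4 11 1 7 8 3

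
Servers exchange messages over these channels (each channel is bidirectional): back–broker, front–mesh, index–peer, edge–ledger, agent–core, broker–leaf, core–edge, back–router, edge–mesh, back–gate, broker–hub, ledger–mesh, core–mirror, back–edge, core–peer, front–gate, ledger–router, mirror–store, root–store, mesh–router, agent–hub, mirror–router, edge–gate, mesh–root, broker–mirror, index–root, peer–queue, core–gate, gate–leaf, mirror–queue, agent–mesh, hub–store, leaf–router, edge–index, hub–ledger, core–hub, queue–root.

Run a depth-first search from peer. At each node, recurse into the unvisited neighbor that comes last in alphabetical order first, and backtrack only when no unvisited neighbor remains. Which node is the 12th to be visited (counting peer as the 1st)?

Visit peer
peer → queue
queue → root
root → store
store → mirror
mirror → router
router → mesh
mesh → ledger
ledger → hub
hub → core
core → gate
gate → leaf
leaf → broker
broker → back
back → edge
edge → index
gate → front
core → agent

Visit order: peer, queue, root, store, mirror, router, mesh, ledger, hub, core, gate, leaf, broker, back, edge, index, front, agent

leaf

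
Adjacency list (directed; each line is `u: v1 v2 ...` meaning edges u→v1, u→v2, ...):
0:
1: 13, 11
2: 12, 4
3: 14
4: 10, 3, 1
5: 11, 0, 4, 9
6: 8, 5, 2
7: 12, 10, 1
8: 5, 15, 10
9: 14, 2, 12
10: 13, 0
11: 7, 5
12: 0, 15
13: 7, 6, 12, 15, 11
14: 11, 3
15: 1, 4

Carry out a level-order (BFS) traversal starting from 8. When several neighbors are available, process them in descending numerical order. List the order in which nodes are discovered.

Visit 8; enqueue 15, 10, 5 → queue [15, 10, 5]
Visit 15; enqueue 4, 1 → queue [10, 5, 4, 1]
Visit 10; enqueue 13, 0 → queue [5, 4, 1, 13, 0]
Visit 5; enqueue 11, 9 → queue [4, 1, 13, 0, 11, 9]
Visit 4; enqueue 3 → queue [1, 13, 0, 11, 9, 3]
Visit 1 → queue [13, 0, 11, 9, 3]
Visit 13; enqueue 12, 7, 6 → queue [0, 11, 9, 3, 12, 7, 6]
Visit 0 → queue [11, 9, 3, 12, 7, 6]
Visit 11 → queue [9, 3, 12, 7, 6]
Visit 9; enqueue 14, 2 → queue [3, 12, 7, 6, 14, 2]
Visit 3 → queue [12, 7, 6, 14, 2]
Visit 12 → queue [7, 6, 14, 2]
Visit 7 → queue [6, 14, 2]
Visit 6 → queue [14, 2]
Visit 14 → queue [2]
Visit 2 → queue []

8 15 10 5 4 1 13 0 11 9 3 12 7 6 14 2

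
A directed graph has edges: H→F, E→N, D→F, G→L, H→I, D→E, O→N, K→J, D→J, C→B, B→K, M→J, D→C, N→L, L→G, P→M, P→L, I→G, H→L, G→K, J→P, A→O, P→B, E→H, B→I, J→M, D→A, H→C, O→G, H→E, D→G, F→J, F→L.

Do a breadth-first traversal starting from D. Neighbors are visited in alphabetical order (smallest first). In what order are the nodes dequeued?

D, A, C, E, F, G, J, O, B, H, N, L, K, M, P, I

Visit D; enqueue A, C, E, F, G, J → queue [A, C, E, F, G, J]
Visit A; enqueue O → queue [C, E, F, G, J, O]
Visit C; enqueue B → queue [E, F, G, J, O, B]
Visit E; enqueue H, N → queue [F, G, J, O, B, H, N]
Visit F; enqueue L → queue [G, J, O, B, H, N, L]
Visit G; enqueue K → queue [J, O, B, H, N, L, K]
Visit J; enqueue M, P → queue [O, B, H, N, L, K, M, P]
Visit O → queue [B, H, N, L, K, M, P]
Visit B; enqueue I → queue [H, N, L, K, M, P, I]
Visit H → queue [N, L, K, M, P, I]
Visit N → queue [L, K, M, P, I]
Visit L → queue [K, M, P, I]
Visit K → queue [M, P, I]
Visit M → queue [P, I]
Visit P → queue [I]
Visit I → queue []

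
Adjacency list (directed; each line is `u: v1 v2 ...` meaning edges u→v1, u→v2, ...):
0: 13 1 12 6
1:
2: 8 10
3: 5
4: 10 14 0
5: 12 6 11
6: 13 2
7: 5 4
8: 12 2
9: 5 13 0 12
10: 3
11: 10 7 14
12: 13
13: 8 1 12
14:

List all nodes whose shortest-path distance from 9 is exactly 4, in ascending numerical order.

Level 0: 9
Level 1: 0, 5, 12, 13
Level 2: 1, 6, 8, 11
Level 3: 2, 7, 10, 14
Level 4: 3, 4

3, 4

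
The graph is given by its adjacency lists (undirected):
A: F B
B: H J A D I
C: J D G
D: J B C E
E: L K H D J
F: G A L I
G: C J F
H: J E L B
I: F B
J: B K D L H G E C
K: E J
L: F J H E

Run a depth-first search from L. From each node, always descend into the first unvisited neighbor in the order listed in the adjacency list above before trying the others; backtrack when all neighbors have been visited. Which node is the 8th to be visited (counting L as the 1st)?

E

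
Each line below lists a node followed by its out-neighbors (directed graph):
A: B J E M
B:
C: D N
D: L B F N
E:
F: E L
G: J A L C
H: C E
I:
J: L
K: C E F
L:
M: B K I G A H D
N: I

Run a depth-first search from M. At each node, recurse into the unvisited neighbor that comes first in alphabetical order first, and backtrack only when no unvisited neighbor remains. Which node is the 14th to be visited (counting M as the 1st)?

Visit M
M → A
A → B
A → E
A → J
J → L
M → D
D → F
D → N
N → I
M → G
G → C
M → H
M → K

Visit order: M, A, B, E, J, L, D, F, N, I, G, C, H, K

K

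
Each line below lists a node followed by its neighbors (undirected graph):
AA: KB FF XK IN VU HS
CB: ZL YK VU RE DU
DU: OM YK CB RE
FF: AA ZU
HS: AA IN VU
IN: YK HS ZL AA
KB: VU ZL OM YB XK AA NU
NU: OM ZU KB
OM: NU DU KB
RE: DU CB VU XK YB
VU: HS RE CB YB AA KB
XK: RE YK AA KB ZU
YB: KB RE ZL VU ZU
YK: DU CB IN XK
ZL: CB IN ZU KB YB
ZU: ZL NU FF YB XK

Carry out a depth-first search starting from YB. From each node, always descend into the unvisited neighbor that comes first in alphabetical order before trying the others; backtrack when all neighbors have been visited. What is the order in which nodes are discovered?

Visit YB
YB → KB
KB → AA
AA → FF
FF → ZU
ZU → NU
NU → OM
OM → DU
DU → CB
CB → RE
RE → VU
VU → HS
HS → IN
IN → YK
YK → XK
IN → ZL

YB → KB → AA → FF → ZU → NU → OM → DU → CB → RE → VU → HS → IN → YK → XK → ZL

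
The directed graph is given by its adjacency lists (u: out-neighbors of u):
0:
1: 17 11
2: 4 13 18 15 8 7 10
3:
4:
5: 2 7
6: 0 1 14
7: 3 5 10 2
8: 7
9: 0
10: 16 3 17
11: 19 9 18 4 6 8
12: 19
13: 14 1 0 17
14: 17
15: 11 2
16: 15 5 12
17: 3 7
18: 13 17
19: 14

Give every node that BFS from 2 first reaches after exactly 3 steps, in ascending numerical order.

Level 0: 2
Level 1: 4, 7, 8, 10, 13, 15, 18
Level 2: 0, 1, 3, 5, 11, 14, 16, 17
Level 3: 6, 9, 12, 19

6, 9, 12, 19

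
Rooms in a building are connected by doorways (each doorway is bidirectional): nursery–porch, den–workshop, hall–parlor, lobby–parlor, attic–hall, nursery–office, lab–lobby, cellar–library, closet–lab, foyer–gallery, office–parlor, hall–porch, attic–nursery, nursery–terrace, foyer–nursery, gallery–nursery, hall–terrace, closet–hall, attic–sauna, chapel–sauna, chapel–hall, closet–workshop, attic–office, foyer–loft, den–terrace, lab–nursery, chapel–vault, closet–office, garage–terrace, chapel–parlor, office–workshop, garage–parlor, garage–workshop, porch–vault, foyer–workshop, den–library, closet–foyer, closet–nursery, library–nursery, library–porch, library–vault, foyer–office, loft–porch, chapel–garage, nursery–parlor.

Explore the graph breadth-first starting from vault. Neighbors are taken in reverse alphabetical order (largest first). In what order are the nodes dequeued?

Visit vault; enqueue porch, library, chapel → queue [porch, library, chapel]
Visit porch; enqueue nursery, loft, hall → queue [library, chapel, nursery, loft, hall]
Visit library; enqueue den, cellar → queue [chapel, nursery, loft, hall, den, cellar]
Visit chapel; enqueue sauna, parlor, garage → queue [nursery, loft, hall, den, cellar, sauna, parlor, garage]
Visit nursery; enqueue terrace, office, lab, gallery, foyer, closet, attic → queue [loft, hall, den, cellar, sauna, parlor, garage, terrace, office, lab, gallery, foyer, closet, attic]
Visit loft → queue [hall, den, cellar, sauna, parlor, garage, terrace, office, lab, gallery, foyer, closet, attic]
Visit hall → queue [den, cellar, sauna, parlor, garage, terrace, office, lab, gallery, foyer, closet, attic]
Visit den; enqueue workshop → queue [cellar, sauna, parlor, garage, terrace, office, lab, gallery, foyer, closet, attic, workshop]
Visit cellar → queue [sauna, parlor, garage, terrace, office, lab, gallery, foyer, closet, attic, workshop]
Visit sauna → queue [parlor, garage, terrace, office, lab, gallery, foyer, closet, attic, workshop]
Visit parlor; enqueue lobby → queue [garage, terrace, office, lab, gallery, foyer, closet, attic, workshop, lobby]
Visit garage → queue [terrace, office, lab, gallery, foyer, closet, attic, workshop, lobby]
Visit terrace → queue [office, lab, gallery, foyer, closet, attic, workshop, lobby]
Visit office → queue [lab, gallery, foyer, closet, attic, workshop, lobby]
Visit lab → queue [gallery, foyer, closet, attic, workshop, lobby]
Visit gallery → queue [foyer, closet, attic, workshop, lobby]
Visit foyer → queue [closet, attic, workshop, lobby]
Visit closet → queue [attic, workshop, lobby]
Visit attic → queue [workshop, lobby]
Visit workshop → queue [lobby]
Visit lobby → queue []

vault -> porch -> library -> chapel -> nursery -> loft -> hall -> den -> cellar -> sauna -> parlor -> garage -> terrace -> office -> lab -> gallery -> foyer -> closet -> attic -> workshop -> lobby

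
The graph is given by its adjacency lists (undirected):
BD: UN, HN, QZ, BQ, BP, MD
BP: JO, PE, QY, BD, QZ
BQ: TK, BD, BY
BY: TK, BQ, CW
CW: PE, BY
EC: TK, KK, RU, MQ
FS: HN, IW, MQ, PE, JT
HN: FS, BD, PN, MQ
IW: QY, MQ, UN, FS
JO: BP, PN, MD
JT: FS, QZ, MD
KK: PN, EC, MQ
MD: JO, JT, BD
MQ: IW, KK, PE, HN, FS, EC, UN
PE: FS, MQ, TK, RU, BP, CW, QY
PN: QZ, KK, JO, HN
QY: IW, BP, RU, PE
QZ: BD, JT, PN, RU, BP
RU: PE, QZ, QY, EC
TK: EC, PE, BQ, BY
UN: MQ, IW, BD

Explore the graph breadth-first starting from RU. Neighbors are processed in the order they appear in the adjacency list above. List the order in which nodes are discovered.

Visit RU; enqueue PE, QZ, QY, EC → queue [PE, QZ, QY, EC]
Visit PE; enqueue FS, MQ, TK, BP, CW → queue [QZ, QY, EC, FS, MQ, TK, BP, CW]
Visit QZ; enqueue BD, JT, PN → queue [QY, EC, FS, MQ, TK, BP, CW, BD, JT, PN]
Visit QY; enqueue IW → queue [EC, FS, MQ, TK, BP, CW, BD, JT, PN, IW]
Visit EC; enqueue KK → queue [FS, MQ, TK, BP, CW, BD, JT, PN, IW, KK]
Visit FS; enqueue HN → queue [MQ, TK, BP, CW, BD, JT, PN, IW, KK, HN]
Visit MQ; enqueue UN → queue [TK, BP, CW, BD, JT, PN, IW, KK, HN, UN]
Visit TK; enqueue BQ, BY → queue [BP, CW, BD, JT, PN, IW, KK, HN, UN, BQ, BY]
Visit BP; enqueue JO → queue [CW, BD, JT, PN, IW, KK, HN, UN, BQ, BY, JO]
Visit CW → queue [BD, JT, PN, IW, KK, HN, UN, BQ, BY, JO]
Visit BD; enqueue MD → queue [JT, PN, IW, KK, HN, UN, BQ, BY, JO, MD]
Visit JT → queue [PN, IW, KK, HN, UN, BQ, BY, JO, MD]
Visit PN → queue [IW, KK, HN, UN, BQ, BY, JO, MD]
Visit IW → queue [KK, HN, UN, BQ, BY, JO, MD]
Visit KK → queue [HN, UN, BQ, BY, JO, MD]
Visit HN → queue [UN, BQ, BY, JO, MD]
Visit UN → queue [BQ, BY, JO, MD]
Visit BQ → queue [BY, JO, MD]
Visit BY → queue [JO, MD]
Visit JO → queue [MD]
Visit MD → queue []

RU → PE → QZ → QY → EC → FS → MQ → TK → BP → CW → BD → JT → PN → IW → KK → HN → UN → BQ → BY → JO → MD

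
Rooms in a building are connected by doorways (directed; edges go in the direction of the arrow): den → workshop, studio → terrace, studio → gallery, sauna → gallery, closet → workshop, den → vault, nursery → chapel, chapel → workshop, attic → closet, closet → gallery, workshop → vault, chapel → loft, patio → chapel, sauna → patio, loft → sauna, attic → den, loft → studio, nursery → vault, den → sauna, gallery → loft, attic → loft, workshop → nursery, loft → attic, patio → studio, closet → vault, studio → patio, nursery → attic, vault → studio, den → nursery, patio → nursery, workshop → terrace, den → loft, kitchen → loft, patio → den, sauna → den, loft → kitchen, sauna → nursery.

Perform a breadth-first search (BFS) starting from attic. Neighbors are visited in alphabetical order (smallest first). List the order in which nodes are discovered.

attic, closet, den, loft, gallery, vault, workshop, nursery, sauna, kitchen, studio, terrace, chapel, patio

Visit attic; enqueue closet, den, loft → queue [closet, den, loft]
Visit closet; enqueue gallery, vault, workshop → queue [den, loft, gallery, vault, workshop]
Visit den; enqueue nursery, sauna → queue [loft, gallery, vault, workshop, nursery, sauna]
Visit loft; enqueue kitchen, studio → queue [gallery, vault, workshop, nursery, sauna, kitchen, studio]
Visit gallery → queue [vault, workshop, nursery, sauna, kitchen, studio]
Visit vault → queue [workshop, nursery, sauna, kitchen, studio]
Visit workshop; enqueue terrace → queue [nursery, sauna, kitchen, studio, terrace]
Visit nursery; enqueue chapel → queue [sauna, kitchen, studio, terrace, chapel]
Visit sauna; enqueue patio → queue [kitchen, studio, terrace, chapel, patio]
Visit kitchen → queue [studio, terrace, chapel, patio]
Visit studio → queue [terrace, chapel, patio]
Visit terrace → queue [chapel, patio]
Visit chapel → queue [patio]
Visit patio → queue []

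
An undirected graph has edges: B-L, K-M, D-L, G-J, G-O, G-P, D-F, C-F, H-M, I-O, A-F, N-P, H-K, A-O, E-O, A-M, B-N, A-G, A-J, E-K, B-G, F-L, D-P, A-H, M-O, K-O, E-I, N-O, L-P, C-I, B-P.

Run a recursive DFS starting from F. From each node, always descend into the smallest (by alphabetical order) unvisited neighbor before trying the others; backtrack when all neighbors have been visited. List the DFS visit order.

Visit F
F → A
A → G
G → B
B → L
L → D
D → P
P → N
N → O
O → E
E → I
I → C
E → K
K → H
H → M
G → J

F -> A -> G -> B -> L -> D -> P -> N -> O -> E -> I -> C -> K -> H -> M -> J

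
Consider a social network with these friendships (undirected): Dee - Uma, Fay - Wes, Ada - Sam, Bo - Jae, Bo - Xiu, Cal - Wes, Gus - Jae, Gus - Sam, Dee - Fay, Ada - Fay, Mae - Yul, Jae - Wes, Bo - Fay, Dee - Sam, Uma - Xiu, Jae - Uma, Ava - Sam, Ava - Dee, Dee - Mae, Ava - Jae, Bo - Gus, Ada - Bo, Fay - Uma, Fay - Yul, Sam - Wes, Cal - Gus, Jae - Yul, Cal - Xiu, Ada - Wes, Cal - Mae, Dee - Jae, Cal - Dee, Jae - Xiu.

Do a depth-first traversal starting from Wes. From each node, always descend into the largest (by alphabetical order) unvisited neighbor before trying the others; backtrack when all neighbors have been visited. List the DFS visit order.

Wes, Sam, Gus, Jae, Yul, Mae, Dee, Uma, Xiu, Cal, Bo, Fay, Ada, Ava

Visit Wes
Wes → Sam
Sam → Gus
Gus → Jae
Jae → Yul
Yul → Mae
Mae → Dee
Dee → Uma
Uma → Xiu
Xiu → Cal
Xiu → Bo
Bo → Fay
Fay → Ada
Dee → Ava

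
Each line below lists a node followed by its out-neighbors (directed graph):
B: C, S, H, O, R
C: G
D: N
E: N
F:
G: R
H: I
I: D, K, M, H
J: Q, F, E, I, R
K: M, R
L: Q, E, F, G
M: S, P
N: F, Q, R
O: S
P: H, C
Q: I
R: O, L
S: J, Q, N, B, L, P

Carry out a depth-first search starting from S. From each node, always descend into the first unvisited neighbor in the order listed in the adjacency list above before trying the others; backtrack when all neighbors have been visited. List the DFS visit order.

Visit S
S → J
J → Q
Q → I
I → D
D → N
N → F
N → R
R → O
R → L
L → E
L → G
I → K
K → M
M → P
P → H
P → C
S → B

S, J, Q, I, D, N, F, R, O, L, E, G, K, M, P, H, C, B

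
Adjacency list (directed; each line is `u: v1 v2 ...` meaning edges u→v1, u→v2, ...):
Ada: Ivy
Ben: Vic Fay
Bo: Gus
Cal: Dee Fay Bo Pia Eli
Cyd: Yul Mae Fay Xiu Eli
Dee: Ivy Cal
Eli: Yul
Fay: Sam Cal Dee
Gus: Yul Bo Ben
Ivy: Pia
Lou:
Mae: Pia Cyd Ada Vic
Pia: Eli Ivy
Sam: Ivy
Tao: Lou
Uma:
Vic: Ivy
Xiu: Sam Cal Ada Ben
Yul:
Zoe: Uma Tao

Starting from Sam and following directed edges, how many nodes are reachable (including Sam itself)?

5

BFS from Sam visits: Sam, Ivy, Pia, Eli, Yul
Reachable nodes: 5 of 20 total.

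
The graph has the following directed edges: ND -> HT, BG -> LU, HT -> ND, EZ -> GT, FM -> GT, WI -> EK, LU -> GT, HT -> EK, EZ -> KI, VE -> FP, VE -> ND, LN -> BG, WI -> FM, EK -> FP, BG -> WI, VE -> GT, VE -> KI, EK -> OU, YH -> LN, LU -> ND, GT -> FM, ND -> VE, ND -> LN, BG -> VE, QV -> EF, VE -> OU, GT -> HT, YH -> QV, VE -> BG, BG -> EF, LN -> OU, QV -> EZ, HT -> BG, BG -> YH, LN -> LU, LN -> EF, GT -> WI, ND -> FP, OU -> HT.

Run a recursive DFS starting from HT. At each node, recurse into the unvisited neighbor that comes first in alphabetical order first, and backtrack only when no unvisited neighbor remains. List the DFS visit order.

HT, BG, EF, LU, GT, FM, WI, EK, FP, OU, ND, LN, VE, KI, YH, QV, EZ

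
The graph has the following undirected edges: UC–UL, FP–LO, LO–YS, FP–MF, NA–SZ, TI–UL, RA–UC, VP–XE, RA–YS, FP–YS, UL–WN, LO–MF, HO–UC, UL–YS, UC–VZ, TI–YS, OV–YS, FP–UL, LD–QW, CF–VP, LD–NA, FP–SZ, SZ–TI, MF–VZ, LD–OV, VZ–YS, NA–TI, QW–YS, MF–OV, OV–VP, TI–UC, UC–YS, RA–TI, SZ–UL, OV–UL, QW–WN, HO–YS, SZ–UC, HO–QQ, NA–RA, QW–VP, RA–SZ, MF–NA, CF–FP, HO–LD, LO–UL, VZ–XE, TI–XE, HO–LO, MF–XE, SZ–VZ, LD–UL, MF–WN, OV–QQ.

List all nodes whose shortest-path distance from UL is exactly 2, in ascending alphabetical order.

CF, HO, MF, NA, QQ, QW, RA, VP, VZ, XE

Level 0: UL
Level 1: FP, LD, LO, OV, SZ, TI, UC, WN, YS
Level 2: CF, HO, MF, NA, QQ, QW, RA, VP, VZ, XE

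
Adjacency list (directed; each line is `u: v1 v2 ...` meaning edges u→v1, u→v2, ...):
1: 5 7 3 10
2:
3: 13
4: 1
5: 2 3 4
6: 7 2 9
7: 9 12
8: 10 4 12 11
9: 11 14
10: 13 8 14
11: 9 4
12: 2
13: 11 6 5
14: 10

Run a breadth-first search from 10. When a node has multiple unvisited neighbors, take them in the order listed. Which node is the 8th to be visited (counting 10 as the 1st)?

4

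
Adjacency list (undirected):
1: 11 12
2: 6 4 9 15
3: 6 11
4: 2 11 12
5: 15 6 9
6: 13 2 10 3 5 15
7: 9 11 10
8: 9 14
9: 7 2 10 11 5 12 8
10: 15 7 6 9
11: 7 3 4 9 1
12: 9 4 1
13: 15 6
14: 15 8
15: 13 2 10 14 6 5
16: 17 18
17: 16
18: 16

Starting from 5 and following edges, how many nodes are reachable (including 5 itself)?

BFS from 5 visits: 5, 15, 6, 9, 13, 2, 10, 14, 3, 7, 11, 12, 8, 4, 1
Reachable nodes: 15 of 18 total.

15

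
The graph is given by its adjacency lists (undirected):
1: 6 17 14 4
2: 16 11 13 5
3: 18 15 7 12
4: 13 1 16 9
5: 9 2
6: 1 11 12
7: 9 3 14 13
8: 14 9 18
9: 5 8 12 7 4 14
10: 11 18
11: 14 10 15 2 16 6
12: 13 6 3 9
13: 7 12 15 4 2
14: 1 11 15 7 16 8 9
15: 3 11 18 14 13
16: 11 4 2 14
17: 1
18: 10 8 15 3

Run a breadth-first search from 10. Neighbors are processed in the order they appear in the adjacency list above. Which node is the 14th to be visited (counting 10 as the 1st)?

13

Visit 10; enqueue 11, 18 → queue [11, 18]
Visit 11; enqueue 14, 15, 2, 16, 6 → queue [18, 14, 15, 2, 16, 6]
Visit 18; enqueue 8, 3 → queue [14, 15, 2, 16, 6, 8, 3]
Visit 14; enqueue 1, 7, 9 → queue [15, 2, 16, 6, 8, 3, 1, 7, 9]
Visit 15; enqueue 13 → queue [2, 16, 6, 8, 3, 1, 7, 9, 13]
Visit 2; enqueue 5 → queue [16, 6, 8, 3, 1, 7, 9, 13, 5]
Visit 16; enqueue 4 → queue [6, 8, 3, 1, 7, 9, 13, 5, 4]
Visit 6; enqueue 12 → queue [8, 3, 1, 7, 9, 13, 5, 4, 12]
Visit 8 → queue [3, 1, 7, 9, 13, 5, 4, 12]
Visit 3 → queue [1, 7, 9, 13, 5, 4, 12]
Visit 1; enqueue 17 → queue [7, 9, 13, 5, 4, 12, 17]
Visit 7 → queue [9, 13, 5, 4, 12, 17]
Visit 9 → queue [13, 5, 4, 12, 17]
Visit 13 → queue [5, 4, 12, 17]
Visit 5 → queue [4, 12, 17]
Visit 4 → queue [12, 17]
Visit 12 → queue [17]
Visit 17 → queue []

Visit order: 10, 11, 18, 14, 15, 2, 16, 6, 8, 3, 1, 7, 9, 13, 5, 4, 12, 17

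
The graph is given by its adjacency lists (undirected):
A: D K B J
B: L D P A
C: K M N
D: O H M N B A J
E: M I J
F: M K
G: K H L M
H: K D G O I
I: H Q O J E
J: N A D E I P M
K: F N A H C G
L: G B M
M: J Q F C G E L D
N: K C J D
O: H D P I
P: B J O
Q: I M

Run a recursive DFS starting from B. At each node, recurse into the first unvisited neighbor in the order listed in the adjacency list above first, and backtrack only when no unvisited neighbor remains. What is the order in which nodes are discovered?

B L G K F M J N C D O H I Q E P A

Visit B
B → L
L → G
G → K
K → F
F → M
M → J
J → N
N → C
N → D
D → O
O → H
H → I
I → Q
I → E
O → P
D → A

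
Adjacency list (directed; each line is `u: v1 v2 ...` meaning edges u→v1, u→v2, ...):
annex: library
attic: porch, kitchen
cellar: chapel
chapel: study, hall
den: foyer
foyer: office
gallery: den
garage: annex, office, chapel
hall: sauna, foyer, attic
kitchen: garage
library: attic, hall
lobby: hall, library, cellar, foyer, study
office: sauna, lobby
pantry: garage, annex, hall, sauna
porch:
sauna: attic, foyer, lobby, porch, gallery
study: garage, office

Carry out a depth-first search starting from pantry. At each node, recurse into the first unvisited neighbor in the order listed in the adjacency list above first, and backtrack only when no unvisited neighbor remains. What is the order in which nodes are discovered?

Visit pantry
pantry → garage
garage → annex
annex → library
library → attic
attic → porch
attic → kitchen
library → hall
hall → sauna
sauna → foyer
foyer → office
office → lobby
lobby → cellar
cellar → chapel
chapel → study
sauna → gallery
gallery → den

pantry → garage → annex → library → attic → porch → kitchen → hall → sauna → foyer → office → lobby → cellar → chapel → study → gallery → den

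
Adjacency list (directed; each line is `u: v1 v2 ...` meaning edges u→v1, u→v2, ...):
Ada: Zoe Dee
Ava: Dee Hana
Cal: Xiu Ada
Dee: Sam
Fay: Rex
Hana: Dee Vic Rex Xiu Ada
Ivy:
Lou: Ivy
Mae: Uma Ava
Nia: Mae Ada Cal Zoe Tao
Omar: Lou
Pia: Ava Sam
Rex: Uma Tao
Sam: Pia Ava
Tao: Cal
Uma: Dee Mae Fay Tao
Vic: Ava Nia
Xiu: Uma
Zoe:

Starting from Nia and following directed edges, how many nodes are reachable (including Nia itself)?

16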